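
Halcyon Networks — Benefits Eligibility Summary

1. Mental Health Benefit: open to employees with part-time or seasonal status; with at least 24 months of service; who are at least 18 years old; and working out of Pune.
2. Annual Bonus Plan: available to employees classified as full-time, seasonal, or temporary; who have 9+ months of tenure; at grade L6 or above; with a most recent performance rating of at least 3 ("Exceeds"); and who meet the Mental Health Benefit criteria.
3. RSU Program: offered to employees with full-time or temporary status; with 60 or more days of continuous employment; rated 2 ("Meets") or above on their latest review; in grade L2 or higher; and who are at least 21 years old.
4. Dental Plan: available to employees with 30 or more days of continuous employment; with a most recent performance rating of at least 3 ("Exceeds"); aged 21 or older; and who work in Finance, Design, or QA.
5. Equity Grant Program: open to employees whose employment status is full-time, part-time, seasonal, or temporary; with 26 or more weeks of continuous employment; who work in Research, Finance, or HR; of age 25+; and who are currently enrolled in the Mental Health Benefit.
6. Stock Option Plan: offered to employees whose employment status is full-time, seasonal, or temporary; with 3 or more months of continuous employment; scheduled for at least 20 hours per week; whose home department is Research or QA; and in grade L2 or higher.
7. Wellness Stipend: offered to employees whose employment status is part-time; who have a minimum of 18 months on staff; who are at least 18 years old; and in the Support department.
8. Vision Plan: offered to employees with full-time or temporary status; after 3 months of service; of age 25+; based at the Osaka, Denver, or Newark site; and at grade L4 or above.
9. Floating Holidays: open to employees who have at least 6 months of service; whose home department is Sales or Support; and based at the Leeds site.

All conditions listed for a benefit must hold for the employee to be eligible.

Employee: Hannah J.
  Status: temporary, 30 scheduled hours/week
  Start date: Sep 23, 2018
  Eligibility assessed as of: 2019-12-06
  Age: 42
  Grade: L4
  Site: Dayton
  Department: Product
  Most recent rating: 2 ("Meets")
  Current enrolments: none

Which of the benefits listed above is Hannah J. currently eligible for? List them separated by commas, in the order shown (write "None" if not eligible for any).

Service from Sep 23, 2018 to 2019-12-06: 439 days.
Mental Health Benefit — status temporary ✗ (requires part-time or seasonal) → not eligible.
Annual Bonus Plan — status temporary ✓; service 439 days ≥ 9 months (≈270 days) ✓; grade L4 < L6 ✗ → not eligible.
RSU Program — status temporary ✓; service 439 days ≥ 60 days ✓; rating 2 ≥ 2 ✓; grade L4 ≥ L2 ✓; age 42 ≥ 21 ✓ → eligible.
Dental Plan — service 439 days ≥ 30 days ✓; rating 2 < 3 ✗ → not eligible.
Equity Grant Program — status temporary ✓; service 439 days ≥ 26 weeks (≈182 days) ✓; dept Product ✗ → not eligible.
Stock Option Plan — status temporary ✓; service 439 days ≥ 3 months (≈90 days) ✓; 30 hrs/wk ≥ 20 ✓; dept Product ✗ → not eligible.
Wellness Stipend — status temporary ✗ (requires part-time) → not eligible.
Vision Plan — status temporary ✓; service 439 days ≥ 3 months (≈90 days) ✓; age 42 ≥ 25 ✓; site Dayton ✗ (not Osaka, Denver, or Newark) → not eligible.
Floating Holidays — service 439 days ≥ 6 months (≈180 days) ✓; dept Product ✗ → not eligible.

RSU Program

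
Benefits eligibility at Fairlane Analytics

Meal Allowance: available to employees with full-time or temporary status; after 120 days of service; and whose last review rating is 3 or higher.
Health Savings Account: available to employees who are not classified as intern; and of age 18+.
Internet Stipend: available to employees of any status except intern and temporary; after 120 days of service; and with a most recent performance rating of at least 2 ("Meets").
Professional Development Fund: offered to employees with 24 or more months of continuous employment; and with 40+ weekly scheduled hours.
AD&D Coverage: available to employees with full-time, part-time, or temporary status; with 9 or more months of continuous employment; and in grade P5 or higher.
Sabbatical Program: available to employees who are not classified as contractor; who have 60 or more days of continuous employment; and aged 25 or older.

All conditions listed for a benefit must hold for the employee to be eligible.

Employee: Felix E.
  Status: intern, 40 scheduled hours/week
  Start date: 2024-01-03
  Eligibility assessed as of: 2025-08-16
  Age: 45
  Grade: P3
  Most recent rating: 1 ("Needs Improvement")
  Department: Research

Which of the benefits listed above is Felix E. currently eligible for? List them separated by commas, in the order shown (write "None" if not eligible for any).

Sabbatical Program

Service from 2024-01-03 to 2025-08-16: 591 days.
Meal Allowance — status intern ✗ (requires full-time or temporary) → not eligible.
Health Savings Account — status intern ✗ (excluded) → not eligible.
Internet Stipend — status intern ✗ (excluded) → not eligible.
Professional Development Fund — service 591 days < 24 months (≈720 days) ✗ → not eligible.
AD&D Coverage — status intern ✗ (requires full-time, part-time, or temporary) → not eligible.
Sabbatical Program — status intern ✓ (not excluded); service 591 days ≥ 60 days ✓; age 45 ≥ 25 ✓ → eligible.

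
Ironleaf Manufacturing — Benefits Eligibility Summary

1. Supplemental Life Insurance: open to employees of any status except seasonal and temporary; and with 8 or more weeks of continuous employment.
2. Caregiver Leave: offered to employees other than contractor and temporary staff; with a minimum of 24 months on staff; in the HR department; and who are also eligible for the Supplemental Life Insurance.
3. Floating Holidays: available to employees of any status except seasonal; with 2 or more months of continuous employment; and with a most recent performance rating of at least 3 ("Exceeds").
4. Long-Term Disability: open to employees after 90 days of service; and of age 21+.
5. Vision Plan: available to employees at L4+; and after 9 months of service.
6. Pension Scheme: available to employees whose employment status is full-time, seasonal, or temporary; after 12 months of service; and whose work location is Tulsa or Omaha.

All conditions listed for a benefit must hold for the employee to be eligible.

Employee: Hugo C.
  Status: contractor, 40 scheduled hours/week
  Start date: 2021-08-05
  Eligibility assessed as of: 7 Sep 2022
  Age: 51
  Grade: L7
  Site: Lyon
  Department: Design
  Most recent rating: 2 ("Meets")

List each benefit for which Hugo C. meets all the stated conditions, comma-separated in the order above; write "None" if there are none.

Service from 2021-08-05 to 7 Sep 2022: 398 days.
Supplemental Life Insurance — status contractor ✓ (not excluded); service 398 days ≥ 8 weeks (≈56 days) ✓ → eligible.
Caregiver Leave — status contractor ✗ (excluded) → not eligible.
Floating Holidays — status contractor ✓ (not excluded); service 398 days ≥ 2 months (≈60 days) ✓; rating 2 < 3 ✗ → not eligible.
Long-Term Disability — service 398 days ≥ 90 days ✓; age 51 ≥ 21 ✓ → eligible.
Vision Plan — grade L7 ≥ L4 ✓; service 398 days ≥ 9 months (≈270 days) ✓ → eligible.
Pension Scheme — status contractor ✗ (requires full-time, seasonal, or temporary) → not eligible.

Supplemental Life Insurance, Long-Term Disability, Vision Plan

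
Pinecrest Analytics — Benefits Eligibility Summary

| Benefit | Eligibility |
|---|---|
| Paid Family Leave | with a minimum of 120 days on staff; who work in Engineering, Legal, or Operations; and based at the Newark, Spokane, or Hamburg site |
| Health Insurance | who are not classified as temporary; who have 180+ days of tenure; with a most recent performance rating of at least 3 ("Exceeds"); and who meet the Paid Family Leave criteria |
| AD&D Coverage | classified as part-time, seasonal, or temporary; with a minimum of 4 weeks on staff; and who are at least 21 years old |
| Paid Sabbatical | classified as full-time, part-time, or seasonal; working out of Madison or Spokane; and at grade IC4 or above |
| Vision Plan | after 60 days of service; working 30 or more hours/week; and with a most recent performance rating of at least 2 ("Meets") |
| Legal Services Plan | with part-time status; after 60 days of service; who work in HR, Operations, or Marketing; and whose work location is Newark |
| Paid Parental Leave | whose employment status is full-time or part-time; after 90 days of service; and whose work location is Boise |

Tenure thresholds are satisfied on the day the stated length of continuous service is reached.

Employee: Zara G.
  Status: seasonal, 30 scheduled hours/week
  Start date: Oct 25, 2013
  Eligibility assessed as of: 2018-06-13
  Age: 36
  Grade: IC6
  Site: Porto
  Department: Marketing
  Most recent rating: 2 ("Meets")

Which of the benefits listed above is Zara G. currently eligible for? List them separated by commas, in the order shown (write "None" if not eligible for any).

Service from Oct 25, 2013 to 2018-06-13: 1692 days.
Paid Family Leave — service 1692 days ≥ 120 days ✓; dept Marketing ✗ → not eligible.
Health Insurance — status seasonal ✓ (not excluded); service 1692 days ≥ 180 days ✓; rating 2 < 3 ✗ → not eligible.
AD&D Coverage — status seasonal ✓; service 1692 days ≥ 4 weeks (≈28 days) ✓; age 36 ≥ 21 ✓ → eligible.
Paid Sabbatical — status seasonal ✓; site Porto ✗ (not Madison or Spokane) → not eligible.
Vision Plan — service 1692 days ≥ 60 days ✓; 30 hrs/wk ≥ 30 ✓; rating 2 ≥ 2 ✓ → eligible.
Legal Services Plan — status seasonal ✗ (requires part-time) → not eligible.
Paid Parental Leave — status seasonal ✗ (requires full-time or part-time) → not eligible.

AD&D Coverage, Vision Plan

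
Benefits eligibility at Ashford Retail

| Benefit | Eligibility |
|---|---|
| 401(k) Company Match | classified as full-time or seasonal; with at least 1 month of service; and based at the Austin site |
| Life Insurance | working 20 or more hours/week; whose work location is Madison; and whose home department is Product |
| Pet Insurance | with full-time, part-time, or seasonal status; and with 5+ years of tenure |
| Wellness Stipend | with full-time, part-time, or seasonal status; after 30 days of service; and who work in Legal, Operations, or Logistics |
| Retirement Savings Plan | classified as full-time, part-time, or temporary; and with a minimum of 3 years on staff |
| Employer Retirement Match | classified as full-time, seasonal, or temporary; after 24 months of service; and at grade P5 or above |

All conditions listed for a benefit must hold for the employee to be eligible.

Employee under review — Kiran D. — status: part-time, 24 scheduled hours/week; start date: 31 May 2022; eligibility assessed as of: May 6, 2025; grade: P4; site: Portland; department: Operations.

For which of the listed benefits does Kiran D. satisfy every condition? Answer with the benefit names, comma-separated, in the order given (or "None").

Wellness Stipend

Service from 31 May 2022 to May 6, 2025: 1071 days.
401(k) Company Match — status part-time ✗ (requires full-time or seasonal) → not eligible.
Life Insurance — 24 hrs/wk ≥ 20 ✓; site Portland ✗ (not Madison) → not eligible.
Pet Insurance — status part-time ✓; service 1071 days < 5 years (≈1825 days) ✗ → not eligible.
Wellness Stipend — status part-time ✓; service 1071 days ≥ 30 days ✓; dept Operations ✓ → eligible.
Retirement Savings Plan — status part-time ✓; service 1071 days < 3 years (≈1095 days) ✗ → not eligible.
Employer Retirement Match — status part-time ✗ (requires full-time, seasonal, or temporary) → not eligible.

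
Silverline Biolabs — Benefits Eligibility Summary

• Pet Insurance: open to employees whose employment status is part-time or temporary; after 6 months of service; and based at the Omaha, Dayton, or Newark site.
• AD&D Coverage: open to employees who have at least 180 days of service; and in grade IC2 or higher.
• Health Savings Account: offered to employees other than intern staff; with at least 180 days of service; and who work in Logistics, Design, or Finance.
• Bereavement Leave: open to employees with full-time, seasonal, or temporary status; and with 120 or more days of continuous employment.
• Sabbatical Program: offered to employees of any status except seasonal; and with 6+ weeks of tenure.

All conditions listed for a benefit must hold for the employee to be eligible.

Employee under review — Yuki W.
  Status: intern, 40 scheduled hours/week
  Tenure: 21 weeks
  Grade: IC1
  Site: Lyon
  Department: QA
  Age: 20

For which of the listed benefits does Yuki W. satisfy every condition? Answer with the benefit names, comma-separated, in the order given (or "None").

Pet Insurance — status intern ✗ (requires part-time or temporary) → not eligible.
AD&D Coverage — service 21 weeks < 180 days ✗ → not eligible.
Health Savings Account — status intern ✗ (excluded) → not eligible.
Bereavement Leave — status intern ✗ (requires full-time, seasonal, or temporary) → not eligible.
Sabbatical Program — status intern ✓ (not excluded); service 21 weeks ≥ 6 weeks ✓ → eligible.

Sabbatical Program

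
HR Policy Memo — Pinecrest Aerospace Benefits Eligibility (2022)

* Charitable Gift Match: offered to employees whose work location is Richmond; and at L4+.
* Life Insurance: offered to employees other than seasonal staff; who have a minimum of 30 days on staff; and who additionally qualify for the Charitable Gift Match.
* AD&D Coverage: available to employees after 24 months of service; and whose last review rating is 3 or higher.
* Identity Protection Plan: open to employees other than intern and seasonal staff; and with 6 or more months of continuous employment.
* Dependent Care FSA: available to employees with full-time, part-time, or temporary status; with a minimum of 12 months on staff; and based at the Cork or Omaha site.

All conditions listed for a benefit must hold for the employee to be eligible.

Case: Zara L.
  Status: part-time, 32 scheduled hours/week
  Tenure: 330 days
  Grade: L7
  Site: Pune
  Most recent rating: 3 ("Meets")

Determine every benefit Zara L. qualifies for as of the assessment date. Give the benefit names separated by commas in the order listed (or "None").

Charitable Gift Match — site Pune ✗ (not Richmond) → not eligible.
Life Insurance — status part-time ✓ (not excluded); service 330 days ≥ 30 days ✓; not eligible for Charitable Gift Match ✗ → not eligible.
AD&D Coverage — service 330 days < 24 months (≈720 days) ✗ → not eligible.
Identity Protection Plan — status part-time ✓ (not excluded); service 330 days ≥ 6 months (≈180 days) ✓ → eligible.
Dependent Care FSA — status part-time ✓; service 330 days < 12 months (≈360 days) ✗ → not eligible.

Identity Protection Plan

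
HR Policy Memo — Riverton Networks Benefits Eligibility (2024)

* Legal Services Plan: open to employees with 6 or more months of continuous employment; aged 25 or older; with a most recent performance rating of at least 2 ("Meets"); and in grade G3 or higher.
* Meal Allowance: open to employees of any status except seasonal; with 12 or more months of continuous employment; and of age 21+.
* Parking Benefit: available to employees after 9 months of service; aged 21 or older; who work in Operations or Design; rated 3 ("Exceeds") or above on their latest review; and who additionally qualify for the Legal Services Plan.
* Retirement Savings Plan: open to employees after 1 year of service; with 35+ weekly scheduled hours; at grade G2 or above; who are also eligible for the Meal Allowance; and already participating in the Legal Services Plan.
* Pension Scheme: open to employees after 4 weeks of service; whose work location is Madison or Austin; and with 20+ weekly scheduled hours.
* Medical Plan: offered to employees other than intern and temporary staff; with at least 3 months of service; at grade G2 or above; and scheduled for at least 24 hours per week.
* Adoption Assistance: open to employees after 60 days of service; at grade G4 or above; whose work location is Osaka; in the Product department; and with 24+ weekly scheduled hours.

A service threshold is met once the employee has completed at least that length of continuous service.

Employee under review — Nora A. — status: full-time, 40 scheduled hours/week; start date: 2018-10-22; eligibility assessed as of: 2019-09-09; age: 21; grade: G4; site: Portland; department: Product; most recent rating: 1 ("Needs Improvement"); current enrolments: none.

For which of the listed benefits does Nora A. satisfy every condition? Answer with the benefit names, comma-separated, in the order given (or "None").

Service from 2018-10-22 to 2019-09-09: 322 days.
Legal Services Plan — service 322 days ≥ 6 months (≈180 days) ✓; age 21 < 25 ✗ → not eligible.
Meal Allowance — status full-time ✓ (not excluded); service 322 days < 12 months (≈360 days) ✗ → not eligible.
Parking Benefit — service 322 days ≥ 9 months (≈270 days) ✓; age 21 ≥ 21 ✓; dept Product ✗ → not eligible.
Retirement Savings Plan — service 322 days < 1 year (≈365 days) ✗ → not eligible.
Pension Scheme — service 322 days ≥ 4 weeks (≈28 days) ✓; site Portland ✗ (not Madison or Austin) → not eligible.
Medical Plan — status full-time ✓ (not excluded); service 322 days ≥ 3 months (≈90 days) ✓; grade G4 ≥ G2 ✓; 40 hrs/wk ≥ 24 ✓ → eligible.
Adoption Assistance — service 322 days ≥ 60 days ✓; grade G4 ≥ G4 ✓; site Portland ✗ (not Osaka) → not eligible.

Medical Plan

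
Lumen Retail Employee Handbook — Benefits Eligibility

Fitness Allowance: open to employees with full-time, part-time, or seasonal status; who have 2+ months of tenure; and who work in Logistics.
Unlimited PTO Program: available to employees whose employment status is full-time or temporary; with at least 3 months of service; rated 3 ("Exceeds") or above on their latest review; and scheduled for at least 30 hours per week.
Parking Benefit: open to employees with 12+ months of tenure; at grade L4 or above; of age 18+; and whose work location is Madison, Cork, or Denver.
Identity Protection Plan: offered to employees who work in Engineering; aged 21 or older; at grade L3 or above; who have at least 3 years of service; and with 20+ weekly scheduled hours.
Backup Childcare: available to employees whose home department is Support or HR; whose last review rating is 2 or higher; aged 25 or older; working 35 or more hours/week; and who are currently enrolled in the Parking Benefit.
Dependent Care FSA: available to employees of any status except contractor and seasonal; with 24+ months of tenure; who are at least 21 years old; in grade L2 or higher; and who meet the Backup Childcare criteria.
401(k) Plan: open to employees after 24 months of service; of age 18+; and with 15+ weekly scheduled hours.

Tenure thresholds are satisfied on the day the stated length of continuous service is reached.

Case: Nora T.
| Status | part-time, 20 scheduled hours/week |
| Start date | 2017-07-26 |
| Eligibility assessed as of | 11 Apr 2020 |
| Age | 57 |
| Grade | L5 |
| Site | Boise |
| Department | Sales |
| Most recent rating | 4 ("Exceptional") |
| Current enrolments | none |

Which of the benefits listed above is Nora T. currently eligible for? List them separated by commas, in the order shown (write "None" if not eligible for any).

401(k) Plan

Service from 2017-07-26 to 11 Apr 2020: 990 days.
Fitness Allowance — status part-time ✓; service 990 days ≥ 2 months (≈60 days) ✓; dept Sales ✗ → not eligible.
Unlimited PTO Program — status part-time ✗ (requires full-time or temporary) → not eligible.
Parking Benefit — service 990 days ≥ 12 months (≈360 days) ✓; grade L5 ≥ L4 ✓; age 57 ≥ 18 ✓; site Boise ✗ (not Madison, Cork, or Denver) → not eligible.
Identity Protection Plan — dept Sales ✗ → not eligible.
Backup Childcare — dept Sales ✗ → not eligible.
Dependent Care FSA — status part-time ✓ (not excluded); service 990 days ≥ 24 months (≈720 days) ✓; age 57 ≥ 21 ✓; grade L5 ≥ L2 ✓; not eligible for Backup Childcare ✗ → not eligible.
401(k) Plan — service 990 days ≥ 24 months (≈720 days) ✓; age 57 ≥ 18 ✓; 20 hrs/wk ≥ 15 ✓ → eligible.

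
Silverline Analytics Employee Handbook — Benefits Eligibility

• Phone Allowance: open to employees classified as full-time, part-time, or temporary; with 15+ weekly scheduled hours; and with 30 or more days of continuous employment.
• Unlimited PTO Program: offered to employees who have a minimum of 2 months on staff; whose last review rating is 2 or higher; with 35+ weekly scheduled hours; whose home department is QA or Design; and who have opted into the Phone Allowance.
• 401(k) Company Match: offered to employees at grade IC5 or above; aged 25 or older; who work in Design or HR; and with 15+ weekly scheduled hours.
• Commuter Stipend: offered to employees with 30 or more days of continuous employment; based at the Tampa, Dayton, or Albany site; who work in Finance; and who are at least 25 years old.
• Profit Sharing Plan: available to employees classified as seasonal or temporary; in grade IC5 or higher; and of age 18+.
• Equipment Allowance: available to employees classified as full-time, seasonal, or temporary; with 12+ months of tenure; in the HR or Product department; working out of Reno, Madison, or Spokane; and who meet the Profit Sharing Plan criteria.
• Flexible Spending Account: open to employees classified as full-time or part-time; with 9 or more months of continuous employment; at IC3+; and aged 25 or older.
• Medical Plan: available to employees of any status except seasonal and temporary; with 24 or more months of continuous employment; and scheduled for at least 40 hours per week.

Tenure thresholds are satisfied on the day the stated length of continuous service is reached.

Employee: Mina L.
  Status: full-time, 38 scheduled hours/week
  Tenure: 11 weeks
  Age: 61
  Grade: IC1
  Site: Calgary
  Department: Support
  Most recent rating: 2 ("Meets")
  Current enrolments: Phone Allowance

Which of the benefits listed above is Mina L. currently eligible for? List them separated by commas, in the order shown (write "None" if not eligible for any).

Phone Allowance

Phone Allowance — status full-time ✓; 38 hrs/wk ≥ 15 ✓; service 11 weeks ≥ 30 days ✓ → eligible.
Unlimited PTO Program — service 11 weeks ≥ 2 months (≈60 days) ✓; rating 2 ≥ 2 ✓; 38 hrs/wk ≥ 35 ✓; dept Support ✗ → not eligible.
401(k) Company Match — grade IC1 < IC5 ✗ → not eligible.
Commuter Stipend — service 11 weeks ≥ 30 days ✓; site Calgary ✗ (not Tampa, Dayton, or Albany) → not eligible.
Profit Sharing Plan — status full-time ✗ (requires seasonal or temporary) → not eligible.
Equipment Allowance — status full-time ✓; service 11 weeks < 12 months (≈360 days) ✗ → not eligible.
Flexible Spending Account — status full-time ✓; service 11 weeks < 9 months (≈270 days) ✗ → not eligible.
Medical Plan — status full-time ✓ (not excluded); service 11 weeks < 24 months (≈720 days) ✗ → not eligible.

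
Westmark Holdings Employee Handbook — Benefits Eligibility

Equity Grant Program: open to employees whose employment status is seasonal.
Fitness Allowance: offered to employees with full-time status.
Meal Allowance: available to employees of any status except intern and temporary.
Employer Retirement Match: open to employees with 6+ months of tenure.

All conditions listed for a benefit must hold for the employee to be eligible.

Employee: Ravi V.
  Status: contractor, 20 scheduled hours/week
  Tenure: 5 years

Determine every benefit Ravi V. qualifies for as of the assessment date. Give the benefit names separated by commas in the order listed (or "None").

Equity Grant Program — status contractor ✗ (requires seasonal) → not eligible.
Fitness Allowance — status contractor ✗ (requires full-time) → not eligible.
Meal Allowance — status contractor ✓ (not excluded) → eligible.
Employer Retirement Match — service 5 years ≥ 6 months (≈180 days) ✓ → eligible.

Meal Allowance, Employer Retirement Match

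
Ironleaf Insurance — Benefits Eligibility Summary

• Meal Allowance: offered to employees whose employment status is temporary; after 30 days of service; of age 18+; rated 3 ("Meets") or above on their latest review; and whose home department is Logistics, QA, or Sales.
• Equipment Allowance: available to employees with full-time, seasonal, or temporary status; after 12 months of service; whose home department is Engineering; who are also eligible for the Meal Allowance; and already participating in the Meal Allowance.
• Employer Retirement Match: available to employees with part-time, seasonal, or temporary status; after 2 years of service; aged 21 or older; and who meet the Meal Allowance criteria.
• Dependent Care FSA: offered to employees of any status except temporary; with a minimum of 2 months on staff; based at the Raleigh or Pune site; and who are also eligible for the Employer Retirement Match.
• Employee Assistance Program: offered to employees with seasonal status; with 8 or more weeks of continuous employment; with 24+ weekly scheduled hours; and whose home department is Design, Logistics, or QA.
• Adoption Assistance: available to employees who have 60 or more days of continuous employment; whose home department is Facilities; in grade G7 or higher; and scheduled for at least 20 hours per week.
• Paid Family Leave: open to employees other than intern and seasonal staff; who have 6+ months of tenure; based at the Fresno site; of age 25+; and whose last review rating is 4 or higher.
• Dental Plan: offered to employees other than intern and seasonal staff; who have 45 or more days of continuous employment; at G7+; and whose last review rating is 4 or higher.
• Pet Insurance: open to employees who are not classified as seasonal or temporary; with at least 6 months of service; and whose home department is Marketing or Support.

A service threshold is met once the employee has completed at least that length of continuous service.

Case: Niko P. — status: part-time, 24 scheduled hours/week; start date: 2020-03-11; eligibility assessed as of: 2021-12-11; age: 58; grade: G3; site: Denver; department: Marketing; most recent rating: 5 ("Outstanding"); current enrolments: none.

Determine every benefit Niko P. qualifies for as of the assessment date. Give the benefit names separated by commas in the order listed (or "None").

Service from 2020-03-11 to 2021-12-11: 640 days.
Meal Allowance — status part-time ✗ (requires temporary) → not eligible.
Equipment Allowance — status part-time ✗ (requires full-time, seasonal, or temporary) → not eligible.
Employer Retirement Match — status part-time ✓; service 640 days < 2 years (≈730 days) ✗ → not eligible.
Dependent Care FSA — status part-time ✓ (not excluded); service 640 days ≥ 2 months (≈60 days) ✓; site Denver ✗ (not Raleigh or Pune) → not eligible.
Employee Assistance Program — status part-time ✗ (requires seasonal) → not eligible.
Adoption Assistance — service 640 days ≥ 60 days ✓; dept Marketing ✗ → not eligible.
Paid Family Leave — status part-time ✓ (not excluded); service 640 days ≥ 6 months (≈180 days) ✓; site Denver ✗ (not Fresno) → not eligible.
Dental Plan — status part-time ✓ (not excluded); service 640 days ≥ 45 days ✓; grade G3 < G7 ✗ → not eligible.
Pet Insurance — status part-time ✓ (not excluded); service 640 days ≥ 6 months (≈180 days) ✓; dept Marketing ✓ → eligible.

Pet Insurance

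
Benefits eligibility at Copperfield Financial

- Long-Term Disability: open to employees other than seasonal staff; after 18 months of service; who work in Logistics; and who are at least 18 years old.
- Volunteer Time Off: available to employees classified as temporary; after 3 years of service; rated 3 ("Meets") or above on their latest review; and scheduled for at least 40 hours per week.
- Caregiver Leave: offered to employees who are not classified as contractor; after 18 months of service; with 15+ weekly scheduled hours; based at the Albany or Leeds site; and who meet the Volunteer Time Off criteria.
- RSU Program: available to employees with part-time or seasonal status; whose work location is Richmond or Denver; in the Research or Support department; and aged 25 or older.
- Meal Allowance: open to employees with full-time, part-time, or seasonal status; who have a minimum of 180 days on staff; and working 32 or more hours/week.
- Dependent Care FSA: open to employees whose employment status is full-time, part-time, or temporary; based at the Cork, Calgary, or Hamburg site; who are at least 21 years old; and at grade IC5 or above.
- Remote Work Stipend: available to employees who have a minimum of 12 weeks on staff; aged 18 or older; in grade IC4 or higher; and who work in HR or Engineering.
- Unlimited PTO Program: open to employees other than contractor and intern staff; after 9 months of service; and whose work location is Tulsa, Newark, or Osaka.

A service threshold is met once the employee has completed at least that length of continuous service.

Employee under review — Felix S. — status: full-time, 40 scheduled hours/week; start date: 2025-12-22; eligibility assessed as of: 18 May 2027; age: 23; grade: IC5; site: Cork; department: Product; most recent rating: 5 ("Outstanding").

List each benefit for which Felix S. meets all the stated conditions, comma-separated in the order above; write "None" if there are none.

Service from 2025-12-22 to 18 May 2027: 512 days.
Long-Term Disability — status full-time ✓ (not excluded); service 512 days < 18 months (≈540 days) ✗ → not eligible.
Volunteer Time Off — status full-time ✗ (requires temporary) → not eligible.
Caregiver Leave — status full-time ✓ (not excluded); service 512 days < 18 months (≈540 days) ✗ → not eligible.
RSU Program — status full-time ✗ (requires part-time or seasonal) → not eligible.
Meal Allowance — status full-time ✓; service 512 days ≥ 180 days ✓; 40 hrs/wk ≥ 32 ✓ → eligible.
Dependent Care FSA — status full-time ✓; site Cork ✓; age 23 ≥ 21 ✓; grade IC5 ≥ IC5 ✓ → eligible.
Remote Work Stipend — service 512 days ≥ 12 weeks (≈84 days) ✓; age 23 ≥ 18 ✓; grade IC5 ≥ IC4 ✓; dept Product ✗ → not eligible.
Unlimited PTO Program — status full-time ✓ (not excluded); service 512 days ≥ 9 months (≈270 days) ✓; site Cork ✗ (not Tulsa, Newark, or Osaka) → not eligible.

Meal Allowance, Dependent Care FSA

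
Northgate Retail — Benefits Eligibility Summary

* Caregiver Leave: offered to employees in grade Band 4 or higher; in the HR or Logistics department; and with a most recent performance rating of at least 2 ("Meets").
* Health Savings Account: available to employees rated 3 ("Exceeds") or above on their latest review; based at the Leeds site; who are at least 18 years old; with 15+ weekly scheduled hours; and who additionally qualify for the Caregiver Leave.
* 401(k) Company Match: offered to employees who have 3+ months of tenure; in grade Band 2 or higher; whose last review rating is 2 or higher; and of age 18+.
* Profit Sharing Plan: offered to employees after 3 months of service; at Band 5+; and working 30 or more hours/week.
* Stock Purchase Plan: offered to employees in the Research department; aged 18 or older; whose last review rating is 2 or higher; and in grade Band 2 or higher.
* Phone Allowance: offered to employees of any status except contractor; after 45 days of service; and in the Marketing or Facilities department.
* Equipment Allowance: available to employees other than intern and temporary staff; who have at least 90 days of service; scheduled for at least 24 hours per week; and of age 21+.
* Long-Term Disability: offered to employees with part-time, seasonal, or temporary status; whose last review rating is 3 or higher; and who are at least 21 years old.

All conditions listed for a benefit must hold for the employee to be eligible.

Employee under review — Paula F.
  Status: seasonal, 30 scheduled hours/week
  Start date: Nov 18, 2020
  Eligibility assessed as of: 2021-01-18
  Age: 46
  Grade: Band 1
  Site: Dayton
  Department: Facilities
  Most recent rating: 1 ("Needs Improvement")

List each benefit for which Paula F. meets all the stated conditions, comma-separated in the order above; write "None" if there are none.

Phone Allowance

Service from Nov 18, 2020 to 2021-01-18: 61 days.
Caregiver Leave — grade Band 1 < Band 4 ✗ → not eligible.
Health Savings Account — rating 1 < 3 ✗ → not eligible.
401(k) Company Match — service 61 days < 3 months (≈90 days) ✗ → not eligible.
Profit Sharing Plan — service 61 days < 3 months (≈90 days) ✗ → not eligible.
Stock Purchase Plan — dept Facilities ✗ → not eligible.
Phone Allowance — status seasonal ✓ (not excluded); service 61 days ≥ 45 days ✓; dept Facilities ✓ → eligible.
Equipment Allowance — status seasonal ✓ (not excluded); service 61 days < 90 days ✗ → not eligible.
Long-Term Disability — status seasonal ✓; rating 1 < 3 ✗ → not eligible.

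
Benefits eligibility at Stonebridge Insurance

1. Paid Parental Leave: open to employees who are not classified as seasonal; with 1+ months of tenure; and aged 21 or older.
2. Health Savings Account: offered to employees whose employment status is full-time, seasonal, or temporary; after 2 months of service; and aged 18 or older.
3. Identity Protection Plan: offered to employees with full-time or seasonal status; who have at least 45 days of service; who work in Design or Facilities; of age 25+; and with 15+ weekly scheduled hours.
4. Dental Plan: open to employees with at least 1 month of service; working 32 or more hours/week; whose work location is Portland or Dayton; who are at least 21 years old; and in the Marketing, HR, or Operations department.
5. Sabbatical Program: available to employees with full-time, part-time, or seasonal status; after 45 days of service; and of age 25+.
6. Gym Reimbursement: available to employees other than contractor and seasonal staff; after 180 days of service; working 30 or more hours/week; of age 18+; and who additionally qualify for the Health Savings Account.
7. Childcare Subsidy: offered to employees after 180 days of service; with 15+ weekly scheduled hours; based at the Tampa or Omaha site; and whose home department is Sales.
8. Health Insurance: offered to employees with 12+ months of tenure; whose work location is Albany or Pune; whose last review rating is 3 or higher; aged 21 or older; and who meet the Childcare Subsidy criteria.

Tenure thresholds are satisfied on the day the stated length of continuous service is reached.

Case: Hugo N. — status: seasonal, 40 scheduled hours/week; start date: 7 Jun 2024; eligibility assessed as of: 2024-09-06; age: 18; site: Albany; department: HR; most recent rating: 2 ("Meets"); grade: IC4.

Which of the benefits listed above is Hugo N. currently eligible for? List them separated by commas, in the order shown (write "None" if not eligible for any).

Health Savings Account

Service from 7 Jun 2024 to 2024-09-06: 91 days.
Paid Parental Leave — status seasonal ✗ (excluded) → not eligible.
Health Savings Account — status seasonal ✓; service 91 days ≥ 2 months (≈60 days) ✓; age 18 ≥ 18 ✓ → eligible.
Identity Protection Plan — status seasonal ✓; service 91 days ≥ 45 days ✓; dept HR ✗ → not eligible.
Dental Plan — service 91 days ≥ 1 month (≈30 days) ✓; 40 hrs/wk ≥ 32 ✓; site Albany ✗ (not Portland or Dayton) → not eligible.
Sabbatical Program — status seasonal ✓; service 91 days ≥ 45 days ✓; age 18 < 25 ✗ → not eligible.
Gym Reimbursement — status seasonal ✗ (excluded) → not eligible.
Childcare Subsidy — service 91 days < 180 days ✗ → not eligible.
Health Insurance — service 91 days < 12 months (≈360 days) ✗ → not eligible.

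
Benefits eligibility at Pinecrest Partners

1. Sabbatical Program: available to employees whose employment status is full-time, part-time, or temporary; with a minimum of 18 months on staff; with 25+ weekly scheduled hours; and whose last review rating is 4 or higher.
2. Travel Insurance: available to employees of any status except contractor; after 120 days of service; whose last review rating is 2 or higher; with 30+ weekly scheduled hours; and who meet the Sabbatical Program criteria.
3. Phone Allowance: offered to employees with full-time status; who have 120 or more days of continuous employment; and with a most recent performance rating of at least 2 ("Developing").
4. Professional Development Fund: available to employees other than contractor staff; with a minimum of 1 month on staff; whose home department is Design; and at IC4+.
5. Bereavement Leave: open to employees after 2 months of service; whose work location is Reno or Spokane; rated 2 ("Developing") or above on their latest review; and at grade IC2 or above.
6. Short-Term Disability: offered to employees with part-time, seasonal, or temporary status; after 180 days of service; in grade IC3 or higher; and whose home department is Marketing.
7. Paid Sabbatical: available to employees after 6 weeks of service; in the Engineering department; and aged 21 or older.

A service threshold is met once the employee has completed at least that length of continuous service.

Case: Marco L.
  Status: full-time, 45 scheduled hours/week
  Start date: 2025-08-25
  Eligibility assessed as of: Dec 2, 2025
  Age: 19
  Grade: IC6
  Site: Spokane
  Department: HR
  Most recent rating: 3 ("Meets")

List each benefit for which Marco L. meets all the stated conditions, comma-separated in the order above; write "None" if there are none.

Bereavement Leave

Service from 2025-08-25 to Dec 2, 2025: 99 days.
Sabbatical Program — status full-time ✓; service 99 days < 18 months (≈540 days) ✗ → not eligible.
Travel Insurance — status full-time ✓ (not excluded); service 99 days < 120 days ✗ → not eligible.
Phone Allowance — status full-time ✓; service 99 days < 120 days ✗ → not eligible.
Professional Development Fund — status full-time ✓ (not excluded); service 99 days ≥ 1 month (≈30 days) ✓; dept HR ✗ → not eligible.
Bereavement Leave — service 99 days ≥ 2 months (≈60 days) ✓; site Spokane ✓; rating 3 ≥ 2 ✓; grade IC6 ≥ IC2 ✓ → eligible.
Short-Term Disability — status full-time ✗ (requires part-time, seasonal, or temporary) → not eligible.
Paid Sabbatical — service 99 days ≥ 6 weeks (≈42 days) ✓; dept HR ✗ → not eligible.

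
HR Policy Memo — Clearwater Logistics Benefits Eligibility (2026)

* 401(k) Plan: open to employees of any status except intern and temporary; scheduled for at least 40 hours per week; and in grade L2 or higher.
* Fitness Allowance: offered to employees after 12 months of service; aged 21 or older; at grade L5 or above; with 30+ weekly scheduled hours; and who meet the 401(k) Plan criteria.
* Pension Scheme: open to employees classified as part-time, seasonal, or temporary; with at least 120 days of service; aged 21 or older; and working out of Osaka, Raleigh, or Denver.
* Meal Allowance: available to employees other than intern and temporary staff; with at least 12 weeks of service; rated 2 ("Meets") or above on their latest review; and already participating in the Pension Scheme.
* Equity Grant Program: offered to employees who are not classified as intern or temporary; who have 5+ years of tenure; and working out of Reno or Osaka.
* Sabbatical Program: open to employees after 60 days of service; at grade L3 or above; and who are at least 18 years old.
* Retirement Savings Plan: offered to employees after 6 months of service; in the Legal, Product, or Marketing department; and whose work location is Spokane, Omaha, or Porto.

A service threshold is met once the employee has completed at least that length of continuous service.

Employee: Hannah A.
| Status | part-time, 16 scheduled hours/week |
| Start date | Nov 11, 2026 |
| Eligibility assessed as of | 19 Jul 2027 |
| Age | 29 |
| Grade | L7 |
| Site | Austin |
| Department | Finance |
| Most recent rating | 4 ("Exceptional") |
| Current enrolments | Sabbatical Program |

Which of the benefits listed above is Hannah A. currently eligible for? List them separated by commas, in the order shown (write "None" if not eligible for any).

Service from Nov 11, 2026 to 19 Jul 2027: 250 days.
401(k) Plan — status part-time ✓ (not excluded); 16 hrs/wk < 40 ✗ → not eligible.
Fitness Allowance — service 250 days < 12 months (≈360 days) ✗ → not eligible.
Pension Scheme — status part-time ✓; service 250 days ≥ 120 days ✓; age 29 ≥ 21 ✓; site Austin ✗ (not Osaka, Raleigh, or Denver) → not eligible.
Meal Allowance — status part-time ✓ (not excluded); service 250 days ≥ 12 weeks (≈84 days) ✓; rating 4 ≥ 2 ✓; not enrolled in Pension Scheme ✗ → not eligible.
Equity Grant Program — status part-time ✓ (not excluded); service 250 days < 5 years (≈1825 days) ✗ → not eligible.
Sabbatical Program — service 250 days ≥ 60 days ✓; grade L7 ≥ L3 ✓; age 29 ≥ 18 ✓ → eligible.
Retirement Savings Plan — service 250 days ≥ 6 months (≈180 days) ✓; dept Finance ✗ → not eligible.

Sabbatical Program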